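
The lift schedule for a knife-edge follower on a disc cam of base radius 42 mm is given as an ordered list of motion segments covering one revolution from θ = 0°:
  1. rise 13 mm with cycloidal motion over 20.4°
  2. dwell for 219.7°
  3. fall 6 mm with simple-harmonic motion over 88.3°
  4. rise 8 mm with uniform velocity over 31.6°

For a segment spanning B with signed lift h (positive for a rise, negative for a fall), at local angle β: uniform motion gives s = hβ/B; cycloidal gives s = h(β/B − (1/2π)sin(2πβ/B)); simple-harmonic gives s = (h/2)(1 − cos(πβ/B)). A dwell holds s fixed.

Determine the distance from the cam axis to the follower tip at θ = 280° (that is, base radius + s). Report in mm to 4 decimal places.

seg 1 [0°–20.4°] cycloidal, h=13: full span → s += 13 → s = 13.0000
seg 2 [20.4°–240.1°] dwell: s stays 13.0000
seg 3 [240.1°–328.4°] simple-harmonic, h=-6: θ=280° here. β=39.9, B=88.3. -6/2·(1 − cos(π·0.4519)) = -2.5481 → s = 10.4519
radial distance = base radius + s = 42 + 10.4519 = 52.4519

52.4519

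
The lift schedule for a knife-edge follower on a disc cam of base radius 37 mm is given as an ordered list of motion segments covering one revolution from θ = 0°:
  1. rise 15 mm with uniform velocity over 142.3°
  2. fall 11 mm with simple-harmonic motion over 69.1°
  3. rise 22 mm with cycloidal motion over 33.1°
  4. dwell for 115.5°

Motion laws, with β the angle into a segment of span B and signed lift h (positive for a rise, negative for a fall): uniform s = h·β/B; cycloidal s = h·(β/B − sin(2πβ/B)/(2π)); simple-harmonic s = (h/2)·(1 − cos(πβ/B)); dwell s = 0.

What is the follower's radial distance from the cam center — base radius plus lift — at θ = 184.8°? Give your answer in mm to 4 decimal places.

seg 1 [0°–142.3°] uniform, h=15: full span → s += 15 → s = 15.0000
seg 2 [142.3°–211.4°] simple-harmonic, h=-11: θ=184.8° here. β=42.5, B=69.1. -11/2·(1 − cos(π·0.6151)) = -7.4449 → s = 7.5551
radial distance = base radius + s = 37 + 7.5551 = 44.5551

44.5551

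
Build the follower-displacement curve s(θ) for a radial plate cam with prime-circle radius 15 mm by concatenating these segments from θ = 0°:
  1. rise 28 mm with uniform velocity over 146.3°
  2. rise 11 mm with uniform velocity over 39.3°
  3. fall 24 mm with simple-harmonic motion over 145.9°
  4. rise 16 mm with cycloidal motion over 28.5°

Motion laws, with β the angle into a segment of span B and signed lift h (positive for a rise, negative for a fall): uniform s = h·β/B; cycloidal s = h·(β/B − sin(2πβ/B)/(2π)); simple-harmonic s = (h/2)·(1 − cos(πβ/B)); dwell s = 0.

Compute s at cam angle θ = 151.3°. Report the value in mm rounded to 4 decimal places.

seg 1 [0°–146.3°] uniform, h=28: full span → s += 28 → s = 28.0000
seg 2 [146.3°–185.6°] uniform, h=11: θ=151.3° here. β=5, B=39.3. 11·5/39.3 = 1.3995 → s = 29.3995

29.3995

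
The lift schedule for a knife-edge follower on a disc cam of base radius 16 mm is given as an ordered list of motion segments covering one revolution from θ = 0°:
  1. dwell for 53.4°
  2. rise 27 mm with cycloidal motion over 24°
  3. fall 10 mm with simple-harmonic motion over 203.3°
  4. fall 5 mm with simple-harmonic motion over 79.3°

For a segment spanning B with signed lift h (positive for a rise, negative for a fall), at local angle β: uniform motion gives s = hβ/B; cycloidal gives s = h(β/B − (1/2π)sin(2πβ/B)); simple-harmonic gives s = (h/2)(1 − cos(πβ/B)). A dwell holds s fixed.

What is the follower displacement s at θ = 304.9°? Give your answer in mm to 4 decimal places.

seg 1 [0°–53.4°] dwell: s stays 0.0000
seg 2 [53.4°–77.4°] cycloidal, h=27: full span → s += 27 → s = 27.0000
seg 3 [77.4°–280.7°] simple-harmonic, h=-10: full span → s += -10 → s = 17.0000
seg 4 [280.7°–360°] simple-harmonic, h=-5: θ=304.9° here. β=24.2, B=79.3. -5/2·(1 − cos(π·0.3052)) = -1.0636 → s = 15.9364

15.9364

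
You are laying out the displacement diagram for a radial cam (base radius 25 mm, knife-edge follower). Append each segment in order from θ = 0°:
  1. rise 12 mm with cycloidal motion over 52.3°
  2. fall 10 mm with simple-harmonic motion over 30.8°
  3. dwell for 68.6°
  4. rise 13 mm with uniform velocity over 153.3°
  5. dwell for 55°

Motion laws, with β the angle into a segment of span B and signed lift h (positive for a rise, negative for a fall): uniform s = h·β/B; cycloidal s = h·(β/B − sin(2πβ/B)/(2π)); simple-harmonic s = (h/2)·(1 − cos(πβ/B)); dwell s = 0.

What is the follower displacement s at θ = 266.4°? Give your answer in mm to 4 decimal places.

seg 1 [0°–52.3°] cycloidal, h=12: full span → s += 12 → s = 12.0000
seg 2 [52.3°–83.1°] simple-harmonic, h=-10: full span → s += -10 → s = 2.0000
seg 3 [83.1°–151.7°] dwell: s stays 2.0000
seg 4 [151.7°–305°] uniform, h=13: θ=266.4° here. β=114.7, B=153.3. 13·114.7/153.3 = 9.7267 → s = 11.7267

11.7267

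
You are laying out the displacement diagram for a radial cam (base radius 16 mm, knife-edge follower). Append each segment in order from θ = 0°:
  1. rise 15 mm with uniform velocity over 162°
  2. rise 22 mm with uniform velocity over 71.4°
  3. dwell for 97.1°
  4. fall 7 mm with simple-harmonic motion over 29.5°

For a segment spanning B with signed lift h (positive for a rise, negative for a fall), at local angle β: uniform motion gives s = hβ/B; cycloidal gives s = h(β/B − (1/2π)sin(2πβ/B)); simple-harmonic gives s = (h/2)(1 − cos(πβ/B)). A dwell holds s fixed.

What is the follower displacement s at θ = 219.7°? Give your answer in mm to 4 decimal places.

seg 1 [0°–162°] uniform, h=15: full span → s += 15 → s = 15.0000
seg 2 [162°–233.4°] uniform, h=22: θ=219.7° here. β=57.7, B=71.4. 22·57.7/71.4 = 17.7787 → s = 32.7787

32.7787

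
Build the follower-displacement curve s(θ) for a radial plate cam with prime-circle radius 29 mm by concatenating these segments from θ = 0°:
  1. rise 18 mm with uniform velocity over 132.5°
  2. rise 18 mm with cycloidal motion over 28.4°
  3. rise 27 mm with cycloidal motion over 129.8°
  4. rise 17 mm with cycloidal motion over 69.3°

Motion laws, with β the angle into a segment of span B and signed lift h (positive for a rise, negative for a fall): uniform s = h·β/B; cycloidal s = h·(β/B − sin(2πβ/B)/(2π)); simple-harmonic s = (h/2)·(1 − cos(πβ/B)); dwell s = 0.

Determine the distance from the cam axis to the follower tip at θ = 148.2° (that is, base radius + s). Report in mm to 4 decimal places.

seg 1 [0°–132.5°] uniform, h=18: full span → s += 18 → s = 18.0000
seg 2 [132.5°–160.9°] cycloidal, h=18: θ=148.2° here. β=15.7, B=28.4. 18·(0.5528 − sin(2π·0.5528)/(2π)) = 10.8841 → s = 28.8841
radial distance = base radius + s = 29 + 28.8841 = 57.8841

57.8841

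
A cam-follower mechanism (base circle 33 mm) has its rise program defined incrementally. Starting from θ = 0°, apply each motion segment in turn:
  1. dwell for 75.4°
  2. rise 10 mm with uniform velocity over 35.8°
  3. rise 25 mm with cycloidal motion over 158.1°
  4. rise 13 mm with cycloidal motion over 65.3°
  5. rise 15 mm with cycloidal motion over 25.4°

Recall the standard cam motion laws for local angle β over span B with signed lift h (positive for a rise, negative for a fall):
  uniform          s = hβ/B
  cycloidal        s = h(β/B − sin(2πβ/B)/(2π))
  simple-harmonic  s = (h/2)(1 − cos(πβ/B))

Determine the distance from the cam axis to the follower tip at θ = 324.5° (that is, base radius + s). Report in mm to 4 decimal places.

seg 1 [0°–75.4°] dwell: s stays 0.0000
seg 2 [75.4°–111.2°] uniform, h=10: full span → s += 10 → s = 10.0000
seg 3 [111.2°–269.3°] cycloidal, h=25: full span → s += 25 → s = 35.0000
seg 4 [269.3°–334.6°] cycloidal, h=13: θ=324.5° here. β=55.2, B=65.3. 13·(0.8453 − sin(2π·0.8453)/(2π)) = 12.6981 → s = 47.6981
radial distance = base radius + s = 33 + 47.6981 = 80.6981

80.6981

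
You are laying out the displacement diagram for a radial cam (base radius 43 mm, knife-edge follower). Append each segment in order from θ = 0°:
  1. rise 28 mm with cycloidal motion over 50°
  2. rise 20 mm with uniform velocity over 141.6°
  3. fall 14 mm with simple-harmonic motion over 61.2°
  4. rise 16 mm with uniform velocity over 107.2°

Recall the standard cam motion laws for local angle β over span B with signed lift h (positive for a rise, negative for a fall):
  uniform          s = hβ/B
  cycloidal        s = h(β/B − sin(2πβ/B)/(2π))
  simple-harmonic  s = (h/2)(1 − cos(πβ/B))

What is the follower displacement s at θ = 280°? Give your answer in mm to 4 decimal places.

seg 1 [0°–50°] cycloidal, h=28: full span → s += 28 → s = 28.0000
seg 2 [50°–191.6°] uniform, h=20: full span → s += 20 → s = 48.0000
seg 3 [191.6°–252.8°] simple-harmonic, h=-14: full span → s += -14 → s = 34.0000
seg 4 [252.8°–360°] uniform, h=16: θ=280° here. β=27.2, B=107.2. 16·27.2/107.2 = 4.0597 → s = 38.0597

38.0597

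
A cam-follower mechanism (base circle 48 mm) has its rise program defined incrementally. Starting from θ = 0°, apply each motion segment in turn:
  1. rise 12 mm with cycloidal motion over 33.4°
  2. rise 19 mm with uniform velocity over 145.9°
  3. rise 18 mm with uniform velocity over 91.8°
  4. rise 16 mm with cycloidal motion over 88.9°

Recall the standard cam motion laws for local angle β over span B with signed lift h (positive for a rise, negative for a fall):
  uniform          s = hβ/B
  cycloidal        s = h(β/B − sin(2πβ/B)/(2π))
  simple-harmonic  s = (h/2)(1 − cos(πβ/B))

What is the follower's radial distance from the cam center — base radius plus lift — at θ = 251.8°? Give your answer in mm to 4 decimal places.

seg 1 [0°–33.4°] cycloidal, h=12: full span → s += 12 → s = 12.0000
seg 2 [33.4°–179.3°] uniform, h=19: full span → s += 19 → s = 31.0000
seg 3 [179.3°–271.1°] uniform, h=18: θ=251.8° here. β=72.5, B=91.8. 18·72.5/91.8 = 14.2157 → s = 45.2157
radial distance = base radius + s = 48 + 45.2157 = 93.2157

93.2157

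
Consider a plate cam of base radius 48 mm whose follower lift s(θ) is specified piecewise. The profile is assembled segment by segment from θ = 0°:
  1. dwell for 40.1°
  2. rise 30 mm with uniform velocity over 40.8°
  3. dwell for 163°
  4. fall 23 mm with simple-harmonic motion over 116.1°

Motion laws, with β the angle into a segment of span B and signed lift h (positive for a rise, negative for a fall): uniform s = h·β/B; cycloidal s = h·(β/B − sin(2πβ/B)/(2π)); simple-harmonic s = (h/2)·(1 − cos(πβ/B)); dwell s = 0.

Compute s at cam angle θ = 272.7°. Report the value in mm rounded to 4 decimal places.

seg 1 [0°–40.1°] dwell: s stays 0.0000
seg 2 [40.1°–80.9°] uniform, h=30: full span → s += 30 → s = 30.0000
seg 3 [80.9°–243.9°] dwell: s stays 30.0000
seg 4 [243.9°–360°] simple-harmonic, h=-23: θ=272.7° here. β=28.8, B=116.1. -23/2·(1 − cos(π·0.2481)) = -3.3189 → s = 26.6811

26.6811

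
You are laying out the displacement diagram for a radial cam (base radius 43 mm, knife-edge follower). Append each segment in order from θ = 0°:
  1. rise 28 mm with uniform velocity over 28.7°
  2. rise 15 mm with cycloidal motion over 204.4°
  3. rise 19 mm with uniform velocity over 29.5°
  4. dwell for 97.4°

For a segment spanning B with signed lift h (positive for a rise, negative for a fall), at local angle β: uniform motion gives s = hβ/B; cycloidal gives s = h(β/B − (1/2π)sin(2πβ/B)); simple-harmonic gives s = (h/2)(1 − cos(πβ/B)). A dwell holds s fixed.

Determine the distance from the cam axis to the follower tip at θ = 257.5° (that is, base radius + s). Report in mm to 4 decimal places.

seg 1 [0°–28.7°] uniform, h=28: full span → s += 28 → s = 28.0000
seg 2 [28.7°–233.1°] cycloidal, h=15: full span → s += 15 → s = 43.0000
seg 3 [233.1°–262.6°] uniform, h=19: θ=257.5° here. β=24.4, B=29.5. 19·24.4/29.5 = 15.7153 → s = 58.7153
radial distance = base radius + s = 43 + 58.7153 = 101.7153

101.7153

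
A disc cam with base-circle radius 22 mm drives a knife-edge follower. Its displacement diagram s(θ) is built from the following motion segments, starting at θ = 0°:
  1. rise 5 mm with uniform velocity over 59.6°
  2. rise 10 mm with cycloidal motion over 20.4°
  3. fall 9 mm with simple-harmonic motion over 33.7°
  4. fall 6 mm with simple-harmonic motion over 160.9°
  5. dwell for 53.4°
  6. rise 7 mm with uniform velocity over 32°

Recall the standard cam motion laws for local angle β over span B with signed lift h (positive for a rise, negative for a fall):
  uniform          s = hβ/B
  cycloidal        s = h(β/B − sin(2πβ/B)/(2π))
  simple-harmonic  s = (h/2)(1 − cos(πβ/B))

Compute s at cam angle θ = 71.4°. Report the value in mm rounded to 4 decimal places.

seg 1 [0°–59.6°] uniform, h=5: full span → s += 5 → s = 5.0000
seg 2 [59.6°–80°] cycloidal, h=10: θ=71.4° here. β=11.8, B=20.4. 10·(0.5784 − sin(2π·0.5784)/(2π)) = 6.5373 → s = 11.5373

11.5373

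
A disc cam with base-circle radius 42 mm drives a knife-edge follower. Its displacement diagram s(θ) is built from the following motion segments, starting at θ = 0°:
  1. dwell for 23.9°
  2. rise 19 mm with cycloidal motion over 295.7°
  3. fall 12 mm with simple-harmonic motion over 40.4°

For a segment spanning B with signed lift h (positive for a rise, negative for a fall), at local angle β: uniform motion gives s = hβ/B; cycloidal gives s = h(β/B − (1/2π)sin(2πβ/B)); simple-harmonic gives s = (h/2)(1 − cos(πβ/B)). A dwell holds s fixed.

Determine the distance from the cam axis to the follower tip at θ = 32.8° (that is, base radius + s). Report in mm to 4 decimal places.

seg 1 [0°–23.9°] dwell: s stays 0.0000
seg 2 [23.9°–319.6°] cycloidal, h=19: θ=32.8° here. β=8.9, B=295.7. 19·(0.0301 − sin(2π·0.0301)/(2π)) = 0.0034 → s = 0.0034
radial distance = base radius + s = 42 + 0.0034 = 42.0034

42.0034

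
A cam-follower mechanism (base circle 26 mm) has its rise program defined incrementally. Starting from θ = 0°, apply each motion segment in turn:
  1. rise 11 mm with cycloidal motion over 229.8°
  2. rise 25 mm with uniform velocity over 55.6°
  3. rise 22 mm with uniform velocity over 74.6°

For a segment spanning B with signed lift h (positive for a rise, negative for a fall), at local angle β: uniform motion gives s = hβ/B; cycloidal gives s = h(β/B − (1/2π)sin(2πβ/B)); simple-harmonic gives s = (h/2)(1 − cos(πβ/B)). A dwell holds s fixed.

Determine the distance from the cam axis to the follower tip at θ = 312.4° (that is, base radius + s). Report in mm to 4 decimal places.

seg 1 [0°–229.8°] cycloidal, h=11: full span → s += 11 → s = 11.0000
seg 2 [229.8°–285.4°] uniform, h=25: full span → s += 25 → s = 36.0000
seg 3 [285.4°–360°] uniform, h=22: θ=312.4° here. β=27, B=74.6. 22·27/74.6 = 7.9625 → s = 43.9625
radial distance = base radius + s = 26 + 43.9625 = 69.9625

69.9625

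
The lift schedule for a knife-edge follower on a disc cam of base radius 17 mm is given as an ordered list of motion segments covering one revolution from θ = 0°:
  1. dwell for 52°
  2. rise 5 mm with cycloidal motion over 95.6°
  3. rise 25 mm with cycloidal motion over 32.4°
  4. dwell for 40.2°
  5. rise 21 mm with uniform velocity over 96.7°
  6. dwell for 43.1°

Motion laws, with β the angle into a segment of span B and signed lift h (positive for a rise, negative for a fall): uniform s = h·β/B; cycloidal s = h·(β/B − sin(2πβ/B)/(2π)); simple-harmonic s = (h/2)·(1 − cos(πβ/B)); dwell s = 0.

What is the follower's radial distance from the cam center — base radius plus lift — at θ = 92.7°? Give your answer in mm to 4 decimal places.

seg 1 [0°–52°] dwell: s stays 0.0000
seg 2 [52°–147.6°] cycloidal, h=5: θ=92.7° here. β=40.7, B=95.6. 5·(0.4257 − sin(2π·0.4257)/(2π)) = 1.7707 → s = 1.7707
radial distance = base radius + s = 17 + 1.7707 = 18.7707

18.7707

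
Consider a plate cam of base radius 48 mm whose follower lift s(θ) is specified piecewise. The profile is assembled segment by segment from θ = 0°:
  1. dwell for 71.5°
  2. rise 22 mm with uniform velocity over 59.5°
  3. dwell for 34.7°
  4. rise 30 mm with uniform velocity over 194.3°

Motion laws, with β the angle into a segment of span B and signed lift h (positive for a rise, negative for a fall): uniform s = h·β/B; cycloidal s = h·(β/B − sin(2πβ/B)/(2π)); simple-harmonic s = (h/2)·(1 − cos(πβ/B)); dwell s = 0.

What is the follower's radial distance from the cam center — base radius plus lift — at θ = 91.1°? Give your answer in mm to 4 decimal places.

seg 1 [0°–71.5°] dwell: s stays 0.0000
seg 2 [71.5°–131°] uniform, h=22: θ=91.1° here. β=19.6, B=59.5. 22·19.6/59.5 = 7.2471 → s = 7.2471
radial distance = base radius + s = 48 + 7.2471 = 55.2471

55.2471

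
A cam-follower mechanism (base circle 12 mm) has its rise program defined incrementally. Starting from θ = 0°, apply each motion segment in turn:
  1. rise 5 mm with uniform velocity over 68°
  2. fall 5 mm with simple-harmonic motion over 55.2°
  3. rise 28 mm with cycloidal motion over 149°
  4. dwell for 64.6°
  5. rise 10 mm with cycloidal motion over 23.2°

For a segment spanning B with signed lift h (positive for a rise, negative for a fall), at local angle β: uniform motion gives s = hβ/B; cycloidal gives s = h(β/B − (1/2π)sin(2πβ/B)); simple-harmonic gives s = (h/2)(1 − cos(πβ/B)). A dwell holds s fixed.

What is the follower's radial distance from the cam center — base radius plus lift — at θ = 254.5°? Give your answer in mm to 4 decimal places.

seg 1 [0°–68°] uniform, h=5: full span → s += 5 → s = 5.0000
seg 2 [68°–123.2°] simple-harmonic, h=-5: full span → s += -5 → s = 0.0000
seg 3 [123.2°–272.2°] cycloidal, h=28: θ=254.5° here. β=131.3, B=149. 28·(0.8812 − sin(2π·0.8812)/(2π)) = 27.6997 → s = 27.6997
radial distance = base radius + s = 12 + 27.6997 = 39.6997

39.6997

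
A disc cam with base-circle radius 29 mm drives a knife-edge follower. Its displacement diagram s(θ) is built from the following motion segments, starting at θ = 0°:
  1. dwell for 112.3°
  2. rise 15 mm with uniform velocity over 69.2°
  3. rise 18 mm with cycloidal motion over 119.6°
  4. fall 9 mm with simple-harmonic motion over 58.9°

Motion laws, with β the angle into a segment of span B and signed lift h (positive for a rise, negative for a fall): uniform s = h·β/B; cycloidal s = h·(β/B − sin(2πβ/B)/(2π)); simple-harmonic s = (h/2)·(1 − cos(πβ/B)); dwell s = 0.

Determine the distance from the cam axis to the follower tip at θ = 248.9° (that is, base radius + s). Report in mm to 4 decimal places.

seg 1 [0°–112.3°] dwell: s stays 0.0000
seg 2 [112.3°–181.5°] uniform, h=15: full span → s += 15 → s = 15.0000
seg 3 [181.5°–301.1°] cycloidal, h=18: θ=248.9° here. β=67.4, B=119.6. 18·(0.5635 − sin(2π·0.5635)/(2π)) = 11.2575 → s = 26.2575
radial distance = base radius + s = 29 + 26.2575 = 55.2575

55.2575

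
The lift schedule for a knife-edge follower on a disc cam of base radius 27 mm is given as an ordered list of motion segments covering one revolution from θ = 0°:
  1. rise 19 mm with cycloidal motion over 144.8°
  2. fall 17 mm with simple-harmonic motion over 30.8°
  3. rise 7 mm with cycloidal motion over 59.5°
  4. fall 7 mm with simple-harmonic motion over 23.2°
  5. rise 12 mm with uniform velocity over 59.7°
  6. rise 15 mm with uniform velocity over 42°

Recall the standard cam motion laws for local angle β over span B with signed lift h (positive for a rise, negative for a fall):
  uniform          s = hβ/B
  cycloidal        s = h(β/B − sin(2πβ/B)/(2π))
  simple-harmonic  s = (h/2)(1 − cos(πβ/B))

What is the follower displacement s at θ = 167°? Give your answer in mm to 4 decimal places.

seg 1 [0°–144.8°] cycloidal, h=19: full span → s += 19 → s = 19.0000
seg 2 [144.8°–175.6°] simple-harmonic, h=-17: θ=167° here. β=22.2, B=30.8. -17/2·(1 − cos(π·0.7208)) = -13.9341 → s = 5.0659

5.0659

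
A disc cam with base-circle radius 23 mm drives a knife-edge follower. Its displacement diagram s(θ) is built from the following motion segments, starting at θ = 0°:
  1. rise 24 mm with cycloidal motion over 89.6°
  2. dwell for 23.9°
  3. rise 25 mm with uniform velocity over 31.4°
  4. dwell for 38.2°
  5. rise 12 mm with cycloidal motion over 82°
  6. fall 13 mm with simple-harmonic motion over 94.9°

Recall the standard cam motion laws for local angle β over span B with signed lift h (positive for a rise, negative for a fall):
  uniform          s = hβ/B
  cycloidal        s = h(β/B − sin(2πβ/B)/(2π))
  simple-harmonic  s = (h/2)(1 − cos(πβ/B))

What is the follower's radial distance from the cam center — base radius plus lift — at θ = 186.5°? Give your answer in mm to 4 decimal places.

seg 1 [0°–89.6°] cycloidal, h=24: full span → s += 24 → s = 24.0000
seg 2 [89.6°–113.5°] dwell: s stays 24.0000
seg 3 [113.5°–144.9°] uniform, h=25: full span → s += 25 → s = 49.0000
seg 4 [144.9°–183.1°] dwell: s stays 49.0000
seg 5 [183.1°–265.1°] cycloidal, h=12: θ=186.5° here. β=3.4, B=82. 12·(0.0415 − sin(2π·0.0415)/(2π)) = 0.0056 → s = 49.0056
radial distance = base radius + s = 23 + 49.0056 = 72.0056

72.0056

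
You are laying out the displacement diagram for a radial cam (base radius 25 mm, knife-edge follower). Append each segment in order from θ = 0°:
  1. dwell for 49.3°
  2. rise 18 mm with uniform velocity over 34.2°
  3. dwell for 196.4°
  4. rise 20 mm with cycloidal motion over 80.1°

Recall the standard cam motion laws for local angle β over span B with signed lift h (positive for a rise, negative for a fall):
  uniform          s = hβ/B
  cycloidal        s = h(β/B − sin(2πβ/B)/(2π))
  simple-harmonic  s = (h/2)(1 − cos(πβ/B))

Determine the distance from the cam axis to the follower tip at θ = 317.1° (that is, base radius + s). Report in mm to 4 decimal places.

seg 1 [0°–49.3°] dwell: s stays 0.0000
seg 2 [49.3°–83.5°] uniform, h=18: full span → s += 18 → s = 18.0000
seg 3 [83.5°–279.9°] dwell: s stays 18.0000
seg 4 [279.9°–360°] cycloidal, h=20: θ=317.1° here. β=37.2, B=80.1. 20·(0.4644 − sin(2π·0.4644)/(2π)) = 8.5827 → s = 26.5827
radial distance = base radius + s = 25 + 26.5827 = 51.5827

51.5827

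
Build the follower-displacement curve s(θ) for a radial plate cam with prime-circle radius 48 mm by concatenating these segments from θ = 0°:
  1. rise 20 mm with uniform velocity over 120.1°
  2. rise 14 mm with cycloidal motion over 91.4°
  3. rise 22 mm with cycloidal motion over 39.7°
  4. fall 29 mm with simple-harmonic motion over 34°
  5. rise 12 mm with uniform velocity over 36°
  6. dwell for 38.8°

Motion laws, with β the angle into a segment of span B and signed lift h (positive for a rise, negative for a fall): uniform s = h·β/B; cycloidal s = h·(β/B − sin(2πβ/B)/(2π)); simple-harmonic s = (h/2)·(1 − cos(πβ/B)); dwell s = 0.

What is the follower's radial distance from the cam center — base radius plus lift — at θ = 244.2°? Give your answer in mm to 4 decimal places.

seg 1 [0°–120.1°] uniform, h=20: full span → s += 20 → s = 20.0000
seg 2 [120.1°–211.5°] cycloidal, h=14: full span → s += 14 → s = 34.0000
seg 3 [211.5°–251.2°] cycloidal, h=22: θ=244.2° here. β=32.7, B=39.7. 22·(0.8237 − sin(2π·0.8237)/(2π)) = 21.2538 → s = 55.2538
radial distance = base radius + s = 48 + 55.2538 = 103.2538

103.2538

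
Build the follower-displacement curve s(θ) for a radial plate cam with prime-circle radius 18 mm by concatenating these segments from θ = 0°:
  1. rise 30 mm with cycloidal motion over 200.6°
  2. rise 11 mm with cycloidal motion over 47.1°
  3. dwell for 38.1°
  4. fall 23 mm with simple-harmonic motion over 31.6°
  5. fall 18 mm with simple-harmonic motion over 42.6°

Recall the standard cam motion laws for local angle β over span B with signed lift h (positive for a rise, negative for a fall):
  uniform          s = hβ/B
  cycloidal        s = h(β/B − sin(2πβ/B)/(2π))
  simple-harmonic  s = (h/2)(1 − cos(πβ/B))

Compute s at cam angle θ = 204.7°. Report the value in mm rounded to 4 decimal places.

seg 1 [0°–200.6°] cycloidal, h=30: full span → s += 30 → s = 30.0000
seg 2 [200.6°–247.7°] cycloidal, h=11: θ=204.7° here. β=4.1, B=47.1. 11·(0.0870 − sin(2π·0.0870)/(2π)) = 0.0470 → s = 30.0470

30.0470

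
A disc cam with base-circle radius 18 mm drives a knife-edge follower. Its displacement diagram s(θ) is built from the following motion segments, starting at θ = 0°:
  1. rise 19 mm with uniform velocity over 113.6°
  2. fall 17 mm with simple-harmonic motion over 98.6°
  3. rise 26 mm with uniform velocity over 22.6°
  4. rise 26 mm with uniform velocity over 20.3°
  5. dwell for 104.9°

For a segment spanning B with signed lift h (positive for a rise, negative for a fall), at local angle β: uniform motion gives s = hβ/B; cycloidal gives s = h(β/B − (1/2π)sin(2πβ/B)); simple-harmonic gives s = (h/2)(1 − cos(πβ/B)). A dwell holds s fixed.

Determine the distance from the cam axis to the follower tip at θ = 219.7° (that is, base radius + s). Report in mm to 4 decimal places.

seg 1 [0°–113.6°] uniform, h=19: full span → s += 19 → s = 19.0000
seg 2 [113.6°–212.2°] simple-harmonic, h=-17: full span → s += -17 → s = 2.0000
seg 3 [212.2°–234.8°] uniform, h=26: θ=219.7° here. β=7.5, B=22.6. 26·7.5/22.6 = 8.6283 → s = 10.6283
radial distance = base radius + s = 18 + 10.6283 = 28.6283

28.6283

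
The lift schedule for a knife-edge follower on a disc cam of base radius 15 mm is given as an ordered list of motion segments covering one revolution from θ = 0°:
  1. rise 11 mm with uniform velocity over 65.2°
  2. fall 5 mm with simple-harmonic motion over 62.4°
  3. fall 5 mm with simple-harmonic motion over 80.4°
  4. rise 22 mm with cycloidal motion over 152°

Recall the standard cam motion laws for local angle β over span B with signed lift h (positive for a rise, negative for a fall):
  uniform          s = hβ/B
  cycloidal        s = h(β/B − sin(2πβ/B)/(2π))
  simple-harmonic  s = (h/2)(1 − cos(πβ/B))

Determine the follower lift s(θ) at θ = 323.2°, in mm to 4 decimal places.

seg 1 [0°–65.2°] uniform, h=11: full span → s += 11 → s = 11.0000
seg 2 [65.2°–127.6°] simple-harmonic, h=-5: full span → s += -5 → s = 6.0000
seg 3 [127.6°–208°] simple-harmonic, h=-5: full span → s += -5 → s = 1.0000
seg 4 [208°–360°] cycloidal, h=22: θ=323.2° here. β=115.2, B=152. 22·(0.7579 − sin(2π·0.7579)/(2π)) = 20.1708 → s = 21.1708

21.1708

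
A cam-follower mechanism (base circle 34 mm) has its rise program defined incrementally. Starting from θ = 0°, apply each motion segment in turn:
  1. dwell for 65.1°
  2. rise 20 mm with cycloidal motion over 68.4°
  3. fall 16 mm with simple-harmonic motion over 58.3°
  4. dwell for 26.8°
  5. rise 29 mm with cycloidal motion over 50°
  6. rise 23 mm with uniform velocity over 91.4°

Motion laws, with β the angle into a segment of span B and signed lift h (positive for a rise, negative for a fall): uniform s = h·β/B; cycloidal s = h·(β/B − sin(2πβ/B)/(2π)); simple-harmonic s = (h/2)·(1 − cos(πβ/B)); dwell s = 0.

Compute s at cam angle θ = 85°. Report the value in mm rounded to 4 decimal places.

seg 1 [0°–65.1°] dwell: s stays 0.0000
seg 2 [65.1°–133.5°] cycloidal, h=20: θ=85° here. β=19.9, B=68.4. 20·(0.2909 − sin(2π·0.2909)/(2π)) = 2.7403 → s = 2.7403

2.7403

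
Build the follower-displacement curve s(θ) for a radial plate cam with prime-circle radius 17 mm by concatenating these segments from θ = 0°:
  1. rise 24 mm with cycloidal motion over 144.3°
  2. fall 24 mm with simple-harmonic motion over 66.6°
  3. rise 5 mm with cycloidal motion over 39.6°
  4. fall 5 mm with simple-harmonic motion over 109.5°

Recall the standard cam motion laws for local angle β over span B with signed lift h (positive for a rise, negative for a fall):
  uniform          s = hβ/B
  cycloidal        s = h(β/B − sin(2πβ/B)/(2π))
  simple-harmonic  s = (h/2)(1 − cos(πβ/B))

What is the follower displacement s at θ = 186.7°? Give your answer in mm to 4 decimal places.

seg 1 [0°–144.3°] cycloidal, h=24: full span → s += 24 → s = 24.0000
seg 2 [144.3°–210.9°] simple-harmonic, h=-24: θ=186.7° here. β=42.4, B=66.6. -24/2·(1 − cos(π·0.6366)) = -16.9943 → s = 7.0057

7.0057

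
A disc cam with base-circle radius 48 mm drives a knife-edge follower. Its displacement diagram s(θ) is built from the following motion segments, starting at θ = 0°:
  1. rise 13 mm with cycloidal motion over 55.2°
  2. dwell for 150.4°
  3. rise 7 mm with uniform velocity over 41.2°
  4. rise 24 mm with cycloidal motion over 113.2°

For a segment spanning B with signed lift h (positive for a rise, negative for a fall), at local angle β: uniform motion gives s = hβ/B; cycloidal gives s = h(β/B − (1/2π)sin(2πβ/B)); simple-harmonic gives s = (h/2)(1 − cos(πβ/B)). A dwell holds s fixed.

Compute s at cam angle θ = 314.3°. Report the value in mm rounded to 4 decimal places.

seg 1 [0°–55.2°] cycloidal, h=13: full span → s += 13 → s = 13.0000
seg 2 [55.2°–205.6°] dwell: s stays 13.0000
seg 3 [205.6°–246.8°] uniform, h=7: full span → s += 7 → s = 20.0000
seg 4 [246.8°–360°] cycloidal, h=24: θ=314.3° here. β=67.5, B=113.2. 24·(0.5963 − sin(2π·0.5963)/(2π)) = 16.4835 → s = 36.4835

36.4835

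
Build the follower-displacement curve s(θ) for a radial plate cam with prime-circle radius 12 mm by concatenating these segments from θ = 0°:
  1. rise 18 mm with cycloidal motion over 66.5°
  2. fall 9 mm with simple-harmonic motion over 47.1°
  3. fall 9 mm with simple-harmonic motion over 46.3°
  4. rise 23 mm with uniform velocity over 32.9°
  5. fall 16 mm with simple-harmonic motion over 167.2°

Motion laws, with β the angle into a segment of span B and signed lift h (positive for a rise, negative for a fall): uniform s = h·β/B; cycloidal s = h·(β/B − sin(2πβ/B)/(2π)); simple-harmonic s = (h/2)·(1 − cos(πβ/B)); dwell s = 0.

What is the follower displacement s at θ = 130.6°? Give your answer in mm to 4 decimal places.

seg 1 [0°–66.5°] cycloidal, h=18: full span → s += 18 → s = 18.0000
seg 2 [66.5°–113.6°] simple-harmonic, h=-9: full span → s += -9 → s = 9.0000
seg 3 [113.6°–159.9°] simple-harmonic, h=-9: θ=130.6° here. β=17, B=46.3. -9/2·(1 − cos(π·0.3672)) = -2.6762 → s = 6.3238

6.3238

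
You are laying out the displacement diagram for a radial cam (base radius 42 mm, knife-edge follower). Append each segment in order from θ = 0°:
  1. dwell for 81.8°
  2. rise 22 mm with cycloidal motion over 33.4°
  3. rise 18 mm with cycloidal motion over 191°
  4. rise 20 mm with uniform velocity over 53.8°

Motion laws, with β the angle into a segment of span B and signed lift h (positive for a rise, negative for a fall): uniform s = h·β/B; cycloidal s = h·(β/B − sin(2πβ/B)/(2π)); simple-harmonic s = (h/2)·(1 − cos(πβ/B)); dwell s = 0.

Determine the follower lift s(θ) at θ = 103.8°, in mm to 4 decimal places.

seg 1 [0°–81.8°] dwell: s stays 0.0000
seg 2 [81.8°–115.2°] cycloidal, h=22: θ=103.8° here. β=22, B=33.4. 22·(0.6587 − sin(2π·0.6587)/(2π)) = 17.4317 → s = 17.4317

17.4317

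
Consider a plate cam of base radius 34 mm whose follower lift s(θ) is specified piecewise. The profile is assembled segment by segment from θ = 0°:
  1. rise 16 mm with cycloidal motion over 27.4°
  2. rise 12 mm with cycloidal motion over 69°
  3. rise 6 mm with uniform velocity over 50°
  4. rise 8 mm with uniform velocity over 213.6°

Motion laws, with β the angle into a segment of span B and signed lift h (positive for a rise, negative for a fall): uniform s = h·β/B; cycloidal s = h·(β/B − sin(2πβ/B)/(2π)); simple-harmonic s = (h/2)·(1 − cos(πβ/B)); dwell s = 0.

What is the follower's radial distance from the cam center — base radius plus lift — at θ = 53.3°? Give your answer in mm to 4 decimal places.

seg 1 [0°–27.4°] cycloidal, h=16: full span → s += 16 → s = 16.0000
seg 2 [27.4°–96.4°] cycloidal, h=12: θ=53.3° here. β=25.9, B=69. 12·(0.3754 − sin(2π·0.3754)/(2π)) = 3.1570 → s = 19.1570
radial distance = base radius + s = 34 + 19.1570 = 53.1570

53.1570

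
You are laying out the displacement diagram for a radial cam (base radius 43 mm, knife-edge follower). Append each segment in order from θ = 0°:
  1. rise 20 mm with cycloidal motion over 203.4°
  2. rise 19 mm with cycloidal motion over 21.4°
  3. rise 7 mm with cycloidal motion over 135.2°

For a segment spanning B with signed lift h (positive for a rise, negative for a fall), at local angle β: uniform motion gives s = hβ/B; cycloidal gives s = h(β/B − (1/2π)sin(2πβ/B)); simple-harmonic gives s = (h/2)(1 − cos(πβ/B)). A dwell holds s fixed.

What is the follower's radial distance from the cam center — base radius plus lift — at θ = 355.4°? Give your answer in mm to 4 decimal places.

seg 1 [0°–203.4°] cycloidal, h=20: full span → s += 20 → s = 20.0000
seg 2 [203.4°–224.8°] cycloidal, h=19: full span → s += 19 → s = 39.0000
seg 3 [224.8°–360°] cycloidal, h=7: θ=355.4° here. β=130.6, B=135.2. 7·(0.9660 − sin(2π·0.9660)/(2π)) = 6.9982 → s = 45.9982
radial distance = base radius + s = 43 + 45.9982 = 88.9982

88.9982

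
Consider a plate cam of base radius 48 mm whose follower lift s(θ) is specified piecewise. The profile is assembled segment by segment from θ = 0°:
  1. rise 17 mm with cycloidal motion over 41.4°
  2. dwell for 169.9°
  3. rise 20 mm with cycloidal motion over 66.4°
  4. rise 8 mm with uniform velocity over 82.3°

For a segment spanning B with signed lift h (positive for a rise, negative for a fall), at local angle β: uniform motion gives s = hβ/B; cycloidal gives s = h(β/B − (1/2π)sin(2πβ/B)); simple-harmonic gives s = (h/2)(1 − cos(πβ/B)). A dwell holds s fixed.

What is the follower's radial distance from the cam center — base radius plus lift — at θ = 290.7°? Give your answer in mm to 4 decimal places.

seg 1 [0°–41.4°] cycloidal, h=17: full span → s += 17 → s = 17.0000
seg 2 [41.4°–211.3°] dwell: s stays 17.0000
seg 3 [211.3°–277.7°] cycloidal, h=20: full span → s += 20 → s = 37.0000
seg 4 [277.7°–360°] uniform, h=8: θ=290.7° here. β=13, B=82.3. 8·13/82.3 = 1.2637 → s = 38.2637
radial distance = base radius + s = 48 + 38.2637 = 86.2637

86.2637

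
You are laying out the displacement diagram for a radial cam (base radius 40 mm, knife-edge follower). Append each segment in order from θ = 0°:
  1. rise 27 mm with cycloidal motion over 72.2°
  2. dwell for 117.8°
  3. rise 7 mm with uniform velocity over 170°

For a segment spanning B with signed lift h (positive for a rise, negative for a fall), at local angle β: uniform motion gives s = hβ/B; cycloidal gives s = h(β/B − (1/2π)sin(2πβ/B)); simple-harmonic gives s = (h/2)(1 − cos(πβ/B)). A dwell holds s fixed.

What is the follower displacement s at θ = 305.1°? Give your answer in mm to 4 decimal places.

seg 1 [0°–72.2°] cycloidal, h=27: full span → s += 27 → s = 27.0000
seg 2 [72.2°–190°] dwell: s stays 27.0000
seg 3 [190°–360°] uniform, h=7: θ=305.1° here. β=115.1, B=170. 7·115.1/170 = 4.7394 → s = 31.7394

31.7394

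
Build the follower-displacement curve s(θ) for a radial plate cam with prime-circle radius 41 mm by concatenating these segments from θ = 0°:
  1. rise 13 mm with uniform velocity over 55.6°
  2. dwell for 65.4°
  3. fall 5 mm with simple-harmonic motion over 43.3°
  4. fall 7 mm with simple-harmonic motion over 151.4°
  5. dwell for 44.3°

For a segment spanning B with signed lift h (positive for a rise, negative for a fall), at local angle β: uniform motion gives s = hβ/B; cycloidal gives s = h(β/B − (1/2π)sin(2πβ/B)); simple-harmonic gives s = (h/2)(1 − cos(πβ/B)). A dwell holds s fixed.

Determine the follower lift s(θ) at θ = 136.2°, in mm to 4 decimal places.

seg 1 [0°–55.6°] uniform, h=13: full span → s += 13 → s = 13.0000
seg 2 [55.6°–121°] dwell: s stays 13.0000
seg 3 [121°–164.3°] simple-harmonic, h=-5: θ=136.2° here. β=15.2, B=43.3. -5/2·(1 − cos(π·0.3510)) = -1.3723 → s = 11.6277

11.6277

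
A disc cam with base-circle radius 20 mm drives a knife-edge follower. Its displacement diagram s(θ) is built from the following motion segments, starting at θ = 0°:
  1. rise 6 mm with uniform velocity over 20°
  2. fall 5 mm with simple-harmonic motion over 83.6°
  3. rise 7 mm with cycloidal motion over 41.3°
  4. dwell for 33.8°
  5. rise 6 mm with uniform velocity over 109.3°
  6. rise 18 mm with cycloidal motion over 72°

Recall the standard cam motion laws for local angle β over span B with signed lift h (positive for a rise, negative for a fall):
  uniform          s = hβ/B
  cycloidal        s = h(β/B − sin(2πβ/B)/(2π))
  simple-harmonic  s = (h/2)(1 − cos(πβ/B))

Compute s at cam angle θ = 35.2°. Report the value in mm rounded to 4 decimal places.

seg 1 [0°–20°] uniform, h=6: full span → s += 6 → s = 6.0000
seg 2 [20°–103.6°] simple-harmonic, h=-5: θ=35.2° here. β=15.2, B=83.6. -5/2·(1 − cos(π·0.1818)) = -0.3969 → s = 5.6031

5.6031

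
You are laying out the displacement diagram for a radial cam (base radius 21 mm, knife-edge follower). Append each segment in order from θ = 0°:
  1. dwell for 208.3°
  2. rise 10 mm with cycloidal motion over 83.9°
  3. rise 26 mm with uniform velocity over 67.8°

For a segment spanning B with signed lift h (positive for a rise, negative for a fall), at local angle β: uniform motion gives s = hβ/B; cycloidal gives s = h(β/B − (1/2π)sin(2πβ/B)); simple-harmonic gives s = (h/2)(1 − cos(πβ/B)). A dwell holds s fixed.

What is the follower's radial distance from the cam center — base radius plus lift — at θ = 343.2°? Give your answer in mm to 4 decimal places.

seg 1 [0°–208.3°] dwell: s stays 0.0000
seg 2 [208.3°–292.2°] cycloidal, h=10: full span → s += 10 → s = 10.0000
seg 3 [292.2°–360°] uniform, h=26: θ=343.2° here. β=51, B=67.8. 26·51/67.8 = 19.5575 → s = 29.5575
radial distance = base radius + s = 21 + 29.5575 = 50.5575

50.5575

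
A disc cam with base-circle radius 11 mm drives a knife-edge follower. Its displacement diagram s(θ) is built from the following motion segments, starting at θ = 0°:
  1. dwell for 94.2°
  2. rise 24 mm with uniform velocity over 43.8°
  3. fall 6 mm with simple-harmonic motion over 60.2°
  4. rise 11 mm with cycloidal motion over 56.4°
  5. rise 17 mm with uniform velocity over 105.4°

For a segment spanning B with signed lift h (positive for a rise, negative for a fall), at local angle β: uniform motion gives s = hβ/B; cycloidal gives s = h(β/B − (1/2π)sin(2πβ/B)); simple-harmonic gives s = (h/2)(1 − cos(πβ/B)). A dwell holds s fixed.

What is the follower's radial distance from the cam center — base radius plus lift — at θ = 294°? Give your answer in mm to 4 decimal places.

seg 1 [0°–94.2°] dwell: s stays 0.0000
seg 2 [94.2°–138°] uniform, h=24: full span → s += 24 → s = 24.0000
seg 3 [138°–198.2°] simple-harmonic, h=-6: full span → s += -6 → s = 18.0000
seg 4 [198.2°–254.6°] cycloidal, h=11: full span → s += 11 → s = 29.0000
seg 5 [254.6°–360°] uniform, h=17: θ=294° here. β=39.4, B=105.4. 17·39.4/105.4 = 6.3548 → s = 35.3548
radial distance = base radius + s = 11 + 35.3548 = 46.3548

46.3548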